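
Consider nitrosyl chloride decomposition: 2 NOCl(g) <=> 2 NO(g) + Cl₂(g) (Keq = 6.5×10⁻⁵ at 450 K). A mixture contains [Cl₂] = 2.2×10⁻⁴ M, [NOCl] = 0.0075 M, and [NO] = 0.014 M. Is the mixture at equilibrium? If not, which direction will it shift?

no; Q > K, reaction proceeds in reverse

Q = [NO]²·[Cl₂] / [NOCl]² = (0.014)²·(2.2×10⁻⁴) / (0.0075)² = 7.7×10⁻⁴
Q = 7.7×10⁻⁴ > Keq = 6.5×10⁻⁵: net reverse reaction.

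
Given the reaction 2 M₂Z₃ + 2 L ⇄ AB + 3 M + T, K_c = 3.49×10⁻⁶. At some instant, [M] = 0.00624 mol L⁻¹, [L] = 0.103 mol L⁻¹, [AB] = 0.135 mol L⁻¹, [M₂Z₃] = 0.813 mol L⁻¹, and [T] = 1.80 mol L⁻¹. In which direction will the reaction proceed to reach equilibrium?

reverse (toward reactants)

Q_c = [AB]·[M]³·[T] / ([M₂Z₃]²·[L]²) = (0.135)·(0.00624)³·(1.80) / ((0.813)²·(0.103)²) = 8.42×10⁻⁶
Q_c = 8.42×10⁻⁶ > K_c = 3.49×10⁻⁶, so the reverse reaction proceeds.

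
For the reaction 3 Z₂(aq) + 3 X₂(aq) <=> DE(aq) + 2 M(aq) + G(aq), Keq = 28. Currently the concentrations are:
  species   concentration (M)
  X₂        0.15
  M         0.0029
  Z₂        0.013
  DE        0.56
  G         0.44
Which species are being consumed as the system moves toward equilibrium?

Q = [DE]·[M]²·[G] / ([Z₂]³·[X₂]³) = (0.56)·(0.0029)²·(0.44) / ((0.013)³·(0.15)³) = 280
Q = 280 > Keq = 28: net reverse reaction.

DE, M, G (products)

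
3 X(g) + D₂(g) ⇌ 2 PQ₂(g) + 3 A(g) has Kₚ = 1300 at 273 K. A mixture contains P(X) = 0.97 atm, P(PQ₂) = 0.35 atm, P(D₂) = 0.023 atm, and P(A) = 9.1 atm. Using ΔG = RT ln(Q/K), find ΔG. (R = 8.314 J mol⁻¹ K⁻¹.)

Qₚ = P(PQ₂)²·P(A)³ / (P(X)³·P(D₂)) = (0.35)²·(9.1)³ / ((0.97)³·(0.023)) = 4400
ΔG = RT ln(Qₚ/Kₚ) = (8.314 J mol⁻¹ K⁻¹)(273 K) × ln(4400/1300)
   = (2.270 kJ/mol)(1.219) = 2.77 kJ/mol
ΔG > 0, so the forward reaction is non-spontaneous (proceeds in reverse).

ΔG = 2.77 kJ/mol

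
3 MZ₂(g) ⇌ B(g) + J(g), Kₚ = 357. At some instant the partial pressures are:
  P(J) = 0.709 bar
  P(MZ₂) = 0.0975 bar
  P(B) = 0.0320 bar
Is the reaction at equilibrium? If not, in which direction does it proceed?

in the forward direction

Qₚ = P(B)·P(J) / P(MZ₂)³ = (0.0320)·(0.709) / (0.0975)³ = 24.5
Qₚ = 24.5 < Kₚ = 357, so the forward reaction proceeds.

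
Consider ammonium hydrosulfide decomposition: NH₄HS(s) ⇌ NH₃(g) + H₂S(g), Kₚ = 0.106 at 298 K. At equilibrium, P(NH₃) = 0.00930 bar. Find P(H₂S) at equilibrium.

P(H₂S) = 11.4 bar

(NH₄HS is a pure solid — omitted from Kₚ.)
At equilibrium, Kₚ = P(NH₃)·P(H₂S) = 0.106.
(0.00930)·(P(H₂S)) = 0.106
P(H₂S) = 11.4 bar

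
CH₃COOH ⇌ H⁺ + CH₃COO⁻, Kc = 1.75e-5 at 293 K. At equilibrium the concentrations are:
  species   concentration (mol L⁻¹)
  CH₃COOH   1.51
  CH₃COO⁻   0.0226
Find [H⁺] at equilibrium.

At equilibrium, Kc = [H⁺]·[CH₃COO⁻] / [CH₃COOH] = 1.75e-5.
([H⁺])·(0.0226) / (1.51) = 1.75e-5
[H⁺] = 0.00117 mol L⁻¹

[H⁺] = 0.00117 mol L⁻¹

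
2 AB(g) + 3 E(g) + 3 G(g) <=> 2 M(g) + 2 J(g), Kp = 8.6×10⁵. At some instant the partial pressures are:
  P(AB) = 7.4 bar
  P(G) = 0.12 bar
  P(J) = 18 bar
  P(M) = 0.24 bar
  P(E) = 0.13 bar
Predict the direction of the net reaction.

toward products

Qp = P(M)²·P(J)² / (P(AB)²·P(E)³·P(G)³) = (0.24)²·(18)² / ((7.4)²·(0.13)³·(0.12)³) = 90000
Qp = 90000 < Kp = 8.6×10⁵, so the forward reaction proceeds.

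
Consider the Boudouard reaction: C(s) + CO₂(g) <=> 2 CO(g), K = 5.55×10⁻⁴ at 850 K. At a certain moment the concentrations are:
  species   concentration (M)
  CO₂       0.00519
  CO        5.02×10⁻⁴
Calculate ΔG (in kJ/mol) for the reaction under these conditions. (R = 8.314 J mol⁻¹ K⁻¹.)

(C is a pure solid — omitted from Q.)
Q = [CO]² / [CO₂] = (5.02×10⁻⁴)² / (0.00519) = 4.86×10⁻⁵
ΔG = RT ln(Q/K) = (8.314 J mol⁻¹ K⁻¹)(850 K) × ln(4.86×10⁻⁵/5.55×10⁻⁴)
   = (7.067 kJ/mol)(-2.435) = -17.2 kJ/mol
ΔG < 0, so the forward reaction is spontaneous (proceeds forward).

ΔG = -17.2 kJ/mol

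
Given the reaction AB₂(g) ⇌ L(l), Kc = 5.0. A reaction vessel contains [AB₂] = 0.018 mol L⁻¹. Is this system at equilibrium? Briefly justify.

no; Q > K, reaction proceeds in reverse

(L is a pure liquid — omitted from Qc.)
Qc = 1 / [AB₂] = 1 / (0.018) = 56
Qc = 56 > Kc = 5.0: net reverse reaction.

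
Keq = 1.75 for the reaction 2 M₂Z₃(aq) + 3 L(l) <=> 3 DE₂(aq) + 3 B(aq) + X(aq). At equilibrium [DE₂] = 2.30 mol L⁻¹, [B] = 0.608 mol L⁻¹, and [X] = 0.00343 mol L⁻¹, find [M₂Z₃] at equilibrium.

[M₂Z₃] = 0.0732 mol L⁻¹

(L is a pure liquid — omitted from Keq.)
At equilibrium, Keq = [DE₂]³·[B]³·[X] / [M₂Z₃]² = 1.75.
(2.30)³·(0.608)³·(0.00343) / ([M₂Z₃])² = 1.75
[M₂Z₃]² = 0.00536 ⇒ [M₂Z₃] = 0.0732 mol L⁻¹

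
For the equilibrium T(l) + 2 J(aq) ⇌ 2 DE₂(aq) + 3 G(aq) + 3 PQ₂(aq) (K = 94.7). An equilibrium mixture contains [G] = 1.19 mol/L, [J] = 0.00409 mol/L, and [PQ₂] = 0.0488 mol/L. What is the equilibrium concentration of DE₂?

[DE₂] = 2.84 mol/L

(T is a pure liquid — omitted from K.)
At equilibrium, K = [DE₂]²·[G]³·[PQ₂]³ / [J]² = 94.7.
([DE₂])²·(1.19)³·(0.0488)³ / (0.00409)² = 94.7
[DE₂]² = 8.09 ⇒ [DE₂] = 2.84 mol/L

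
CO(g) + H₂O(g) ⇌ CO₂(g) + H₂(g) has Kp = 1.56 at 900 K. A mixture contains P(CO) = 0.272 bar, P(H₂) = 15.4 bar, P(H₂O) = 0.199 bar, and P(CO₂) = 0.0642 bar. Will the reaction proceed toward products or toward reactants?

reverse (toward reactants)

Qp = P(CO₂)·P(H₂) / (P(CO)·P(H₂O)) = (0.0642)·(15.4) / ((0.272)·(0.199)) = 18.3
Qp = 18.3 > Kp = 1.56, so the reverse reaction proceeds.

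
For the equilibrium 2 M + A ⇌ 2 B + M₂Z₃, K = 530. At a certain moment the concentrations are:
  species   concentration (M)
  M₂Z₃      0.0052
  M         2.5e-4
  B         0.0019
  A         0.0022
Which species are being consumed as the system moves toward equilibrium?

Q = [B]²·[M₂Z₃] / ([M]²·[A]) = (0.0019)²·(0.0052) / ((2.5e-4)²·(0.0022)) = 140
Q = 140 < K = 530: net forward reaction.

M, A (reactants)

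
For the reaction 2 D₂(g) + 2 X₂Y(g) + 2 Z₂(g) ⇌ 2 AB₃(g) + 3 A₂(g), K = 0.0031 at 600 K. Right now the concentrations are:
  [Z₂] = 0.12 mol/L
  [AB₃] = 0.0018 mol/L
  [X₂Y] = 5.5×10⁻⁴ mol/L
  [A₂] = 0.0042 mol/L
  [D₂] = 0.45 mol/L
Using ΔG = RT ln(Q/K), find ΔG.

Q = [AB₃]²·[A₂]³ / ([D₂]²·[X₂Y]²·[Z₂]²) = (0.0018)²·(0.0042)³ / ((0.45)²·(5.5×10⁻⁴)²·(0.12)²) = 2.72×10⁻⁴
ΔG = RT ln(Q/K) = (8.314 J mol⁻¹ K⁻¹)(600 K) × ln(2.72×10⁻⁴/0.0031)
   = (4.988 kJ/mol)(-2.433) = -12.1 kJ/mol
ΔG < 0, so the forward reaction is spontaneous (proceeds forward).

ΔG = -12.1 kJ/mol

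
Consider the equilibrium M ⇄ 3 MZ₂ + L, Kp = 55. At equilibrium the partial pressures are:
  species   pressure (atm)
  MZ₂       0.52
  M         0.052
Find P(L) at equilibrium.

At equilibrium, Kp = P(MZ₂)³·P(L) / P(M) = 55.
(0.52)³·(P(L)) / (0.052) = 55
P(L) = 20.3 = 20 atm

P(L) = 20 atm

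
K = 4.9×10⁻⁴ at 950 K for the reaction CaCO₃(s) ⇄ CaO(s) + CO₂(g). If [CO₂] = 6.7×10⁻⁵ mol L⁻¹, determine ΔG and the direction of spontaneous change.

(CaCO₃, CaO are pure solids — omitted from Q.)
Q = [CO₂] = 6.70×10⁻⁵
ΔG = RT ln(Q/K) = (8.314 J mol⁻¹ K⁻¹)(950 K) × ln(6.70×10⁻⁵/4.9×10⁻⁴)
   = (7.898 kJ/mol)(-1.990) = -15.7 kJ/mol
ΔG < 0, so the forward reaction is spontaneous (proceeds forward).

ΔG = -15.7 kJ/mol; the forward reaction is spontaneous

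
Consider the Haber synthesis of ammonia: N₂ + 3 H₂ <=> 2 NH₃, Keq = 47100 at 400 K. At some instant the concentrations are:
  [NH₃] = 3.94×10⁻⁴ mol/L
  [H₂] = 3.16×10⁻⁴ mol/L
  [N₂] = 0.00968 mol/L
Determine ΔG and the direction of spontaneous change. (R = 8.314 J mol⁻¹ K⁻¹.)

Q = [NH₃]² / ([N₂]·[H₂]³) = (3.94×10⁻⁴)² / ((0.00968)·(3.16×10⁻⁴)³) = 5.08×10⁵
ΔG = RT ln(Q/Keq) = (8.314 J mol⁻¹ K⁻¹)(400 K) × ln(5.08×10⁵/47100)
   = (3.326 kJ/mol)(2.378) = 7.91 kJ/mol
ΔG > 0, so the forward reaction is non-spontaneous (proceeds in reverse).

ΔG = 7.91 kJ/mol; the forward reaction is non-spontaneous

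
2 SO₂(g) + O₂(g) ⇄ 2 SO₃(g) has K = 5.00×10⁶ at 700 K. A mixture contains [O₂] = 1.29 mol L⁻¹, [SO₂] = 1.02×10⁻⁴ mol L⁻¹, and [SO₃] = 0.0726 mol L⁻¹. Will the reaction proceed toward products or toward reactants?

to the right

Q = [SO₃]² / ([SO₂]²·[O₂]) = (0.0726)² / ((1.02×10⁻⁴)²·(1.29)) = 3.93×10⁵
Q = 3.93×10⁵ < K = 5.00×10⁶, so the forward reaction proceeds.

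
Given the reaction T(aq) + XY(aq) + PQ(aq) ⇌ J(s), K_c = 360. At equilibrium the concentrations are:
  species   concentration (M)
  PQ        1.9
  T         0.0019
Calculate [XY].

[XY] = 0.77 M

(J is a pure solid — omitted from K_c.)
At equilibrium, K_c = 1 / ([T]·[XY]·[PQ]) = 360.
1 / ((0.0019)·([XY])·(1.9)) = 360
[XY] = 0.769 = 0.77 M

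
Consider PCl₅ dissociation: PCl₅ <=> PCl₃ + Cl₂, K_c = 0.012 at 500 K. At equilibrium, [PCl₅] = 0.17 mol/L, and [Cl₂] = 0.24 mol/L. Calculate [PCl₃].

At equilibrium, K_c = [PCl₃]·[Cl₂] / [PCl₅] = 0.012.
([PCl₃])·(0.24) / (0.17) = 0.012
[PCl₃] = 0.00850 = 0.0085 mol/L

[PCl₃] = 0.0085 mol/L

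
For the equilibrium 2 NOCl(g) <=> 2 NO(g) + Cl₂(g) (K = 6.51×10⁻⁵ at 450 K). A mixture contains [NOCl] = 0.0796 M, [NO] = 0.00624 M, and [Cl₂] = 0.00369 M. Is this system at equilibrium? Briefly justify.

Q = [NO]²·[Cl₂] / [NOCl]² = (0.00624)²·(0.00369) / (0.0796)² = 2.27×10⁻⁵
Q = 2.27×10⁻⁵ < K = 6.51×10⁻⁵: net forward reaction.

no; Q < K, reaction proceeds forward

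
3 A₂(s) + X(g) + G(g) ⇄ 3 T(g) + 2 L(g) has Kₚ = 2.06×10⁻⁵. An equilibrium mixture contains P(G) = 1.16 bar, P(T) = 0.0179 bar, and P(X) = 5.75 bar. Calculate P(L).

P(L) = 4.89 bar

(A₂ is a pure solid — omitted from Kₚ.)
At equilibrium, Kₚ = P(T)³·P(L)² / (P(X)·P(G)) = 2.06×10⁻⁵.
(0.0179)³·(P(L))² / ((5.75)·(1.16)) = 2.06×10⁻⁵
P(L)² = 24.0 ⇒ P(L) = 4.89 bar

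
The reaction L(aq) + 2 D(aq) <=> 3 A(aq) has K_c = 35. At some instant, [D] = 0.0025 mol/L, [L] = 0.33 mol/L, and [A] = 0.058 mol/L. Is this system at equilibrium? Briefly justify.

Q_c = [A]³ / ([L]·[D]²) = (0.058)³ / ((0.33)·(0.0025)²) = 95
Q_c = 95 > K_c = 35: net reverse reaction.

no; Q > K, reaction proceeds in reverse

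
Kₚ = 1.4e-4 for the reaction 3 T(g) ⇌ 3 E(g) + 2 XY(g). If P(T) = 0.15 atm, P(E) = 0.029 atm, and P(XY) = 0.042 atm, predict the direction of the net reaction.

forward (toward products)

Qₚ = P(E)³·P(XY)² / P(T)³ = (0.029)³·(0.042)² / (0.15)³ = 1.3e-5
Qₚ = 1.3e-5 < Kₚ = 1.4e-4, so the forward reaction proceeds.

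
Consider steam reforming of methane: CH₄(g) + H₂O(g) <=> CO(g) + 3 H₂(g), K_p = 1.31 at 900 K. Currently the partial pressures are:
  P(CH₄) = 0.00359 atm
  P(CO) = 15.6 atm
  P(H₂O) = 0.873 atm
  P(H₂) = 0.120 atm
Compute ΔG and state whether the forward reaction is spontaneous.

Q_p = P(CO)·P(H₂)³ / (P(CH₄)·P(H₂O)) = (15.6)·(0.120)³ / ((0.00359)·(0.873)) = 8.60
ΔG = RT ln(Q_p/K_p) = (8.314 J mol⁻¹ K⁻¹)(900 K) × ln(8.60/1.31)
   = (7.483 kJ/mol)(1.882) = 14.1 kJ/mol
ΔG > 0, so the forward reaction is non-spontaneous (proceeds in reverse).

ΔG = 14.1 kJ/mol; the forward reaction is non-spontaneous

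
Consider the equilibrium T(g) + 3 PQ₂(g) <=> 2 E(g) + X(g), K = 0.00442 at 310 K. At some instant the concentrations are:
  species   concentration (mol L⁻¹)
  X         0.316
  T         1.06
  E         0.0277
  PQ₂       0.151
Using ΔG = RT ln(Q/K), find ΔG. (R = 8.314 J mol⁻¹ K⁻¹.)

Q = [E]²·[X] / ([T]·[PQ₂]³) = (0.0277)²·(0.316) / ((1.06)·(0.151)³) = 0.0664
ΔG = RT ln(Q/K) = (8.314 J mol⁻¹ K⁻¹)(310 K) × ln(0.0664/0.00442)
   = (2.577 kJ/mol)(2.710) = 6.98 kJ/mol
ΔG > 0, so the forward reaction is non-spontaneous (proceeds in reverse).

ΔG = 6.98 kJ/mol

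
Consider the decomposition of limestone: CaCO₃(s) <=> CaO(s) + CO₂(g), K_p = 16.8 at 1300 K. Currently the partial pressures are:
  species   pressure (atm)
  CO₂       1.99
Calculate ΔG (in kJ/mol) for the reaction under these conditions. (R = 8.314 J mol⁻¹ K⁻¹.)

ΔG = -23.1 kJ/mol

(CaCO₃, CaO are pure solids — omitted from Q_p.)
Q_p = P(CO₂) = 1.99
ΔG = RT ln(Q_p/K_p) = (8.314 J mol⁻¹ K⁻¹)(1300 K) × ln(1.99/16.8)
   = (10.81 kJ/mol)(-2.133) = -23.1 kJ/mol
ΔG < 0, so the forward reaction is spontaneous (proceeds forward).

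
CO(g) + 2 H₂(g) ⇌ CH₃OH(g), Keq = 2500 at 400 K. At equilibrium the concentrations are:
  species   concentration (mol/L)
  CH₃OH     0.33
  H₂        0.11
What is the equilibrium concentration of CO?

At equilibrium, Keq = [CH₃OH] / ([CO]·[H₂]²) = 2500.
(0.33) / (([CO])·(0.11)²) = 2500
[CO] = 0.0109 = 0.011 mol/L

[CO] = 0.011 mol/L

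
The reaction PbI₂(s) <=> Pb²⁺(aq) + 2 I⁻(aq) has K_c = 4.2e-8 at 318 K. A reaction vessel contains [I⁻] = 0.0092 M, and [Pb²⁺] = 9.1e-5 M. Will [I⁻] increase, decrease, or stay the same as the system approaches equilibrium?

increase

(PbI₂ is a pure solid — omitted from Q_c.)
Q_c = [Pb²⁺]·[I⁻]² = (9.1e-5)·(0.0092)² = 7.7e-9
Q_c = 7.7e-9 < K_c = 4.2e-8: net forward reaction.
I⁻ is a product, so it increases.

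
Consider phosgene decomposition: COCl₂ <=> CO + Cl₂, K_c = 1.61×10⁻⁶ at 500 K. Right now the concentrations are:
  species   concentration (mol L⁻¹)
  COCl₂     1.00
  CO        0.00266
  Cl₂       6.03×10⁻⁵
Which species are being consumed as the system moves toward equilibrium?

Q_c = [CO]·[Cl₂] / [COCl₂] = (0.00266)·(6.03×10⁻⁵) / (1.00) = 1.60×10⁻⁷
Q_c = 1.60×10⁻⁷ < K_c = 1.61×10⁻⁶: net forward reaction.

COCl₂ (reactants)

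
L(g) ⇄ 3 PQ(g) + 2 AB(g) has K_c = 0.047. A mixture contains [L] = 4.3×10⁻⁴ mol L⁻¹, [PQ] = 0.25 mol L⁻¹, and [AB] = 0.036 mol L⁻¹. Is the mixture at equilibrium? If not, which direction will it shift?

Q_c = [PQ]³·[AB]² / [L] = (0.25)³·(0.036)² / (4.3×10⁻⁴) = 0.047
Q_c = 0.047 = K_c; the system is at equilibrium.

yes, at equilibrium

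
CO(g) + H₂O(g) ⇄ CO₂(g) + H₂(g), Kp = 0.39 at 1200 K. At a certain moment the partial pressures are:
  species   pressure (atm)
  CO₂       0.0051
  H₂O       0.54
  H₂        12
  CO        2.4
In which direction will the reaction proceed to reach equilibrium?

toward products

Qp = P(CO₂)·P(H₂) / (P(CO)·P(H₂O)) = (0.0051)·(12) / ((2.4)·(0.54)) = 0.047
Qp = 0.047 < Kp = 0.39, so the forward reaction proceeds.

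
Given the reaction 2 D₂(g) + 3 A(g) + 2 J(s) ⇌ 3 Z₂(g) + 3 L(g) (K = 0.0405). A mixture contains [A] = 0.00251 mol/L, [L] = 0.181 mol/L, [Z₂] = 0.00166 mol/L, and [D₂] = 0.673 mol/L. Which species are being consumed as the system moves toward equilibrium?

D₂, A, J (reactants)

(J is a pure solid — omitted from Q.)
Q = [Z₂]³·[L]³ / ([D₂]²·[A]³) = (0.00166)³·(0.181)³ / ((0.673)²·(0.00251)³) = 0.00379
Q = 0.00379 < K = 0.0405: net forward reaction.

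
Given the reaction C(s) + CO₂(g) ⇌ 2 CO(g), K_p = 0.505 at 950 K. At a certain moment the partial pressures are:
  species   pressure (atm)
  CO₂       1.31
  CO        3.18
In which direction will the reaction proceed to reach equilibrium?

in the reverse direction

(C is a pure solid — omitted from Q_p.)
Q_p = P(CO)² / P(CO₂) = (3.18)² / (1.31) = 7.72
Q_p = 7.72 > K_p = 0.505, so the reverse reaction proceeds.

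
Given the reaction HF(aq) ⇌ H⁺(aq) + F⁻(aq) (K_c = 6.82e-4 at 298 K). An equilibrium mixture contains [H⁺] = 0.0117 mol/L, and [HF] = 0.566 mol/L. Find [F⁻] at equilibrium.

[F⁻] = 0.0330 mol/L

At equilibrium, K_c = [H⁺]·[F⁻] / [HF] = 6.82e-4.
(0.0117)·([F⁻]) / (0.566) = 6.82e-4
[F⁻] = 0.0330 mol/L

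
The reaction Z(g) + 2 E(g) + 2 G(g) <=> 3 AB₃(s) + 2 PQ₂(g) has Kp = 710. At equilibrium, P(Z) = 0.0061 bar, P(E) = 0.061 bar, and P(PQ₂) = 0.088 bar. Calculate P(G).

P(G) = 0.69 bar

(AB₃ is a pure solid — omitted from Kp.)
At equilibrium, Kp = P(PQ₂)² / (P(Z)·P(E)²·P(G)²) = 710.
(0.088)² / ((0.0061)·(0.061)²·(P(G))²) = 710
P(G)² = 0.481 ⇒ P(G) = 0.69 bar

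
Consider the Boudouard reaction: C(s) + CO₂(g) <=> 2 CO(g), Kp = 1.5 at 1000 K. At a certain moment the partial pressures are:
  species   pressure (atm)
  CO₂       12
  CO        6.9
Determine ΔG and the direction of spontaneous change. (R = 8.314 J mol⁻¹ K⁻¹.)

(C is a pure solid — omitted from Qp.)
Qp = P(CO)² / P(CO₂) = (6.9)² / (12) = 3.97
ΔG = RT ln(Qp/Kp) = (8.314 J mol⁻¹ K⁻¹)(1000 K) × ln(3.97/1.5)
   = (8.314 kJ/mol)(0.9733) = 8.09 kJ/mol
ΔG > 0, so the forward reaction is non-spontaneous (proceeds in reverse).

ΔG = 8.09 kJ/mol; the forward reaction is non-spontaneous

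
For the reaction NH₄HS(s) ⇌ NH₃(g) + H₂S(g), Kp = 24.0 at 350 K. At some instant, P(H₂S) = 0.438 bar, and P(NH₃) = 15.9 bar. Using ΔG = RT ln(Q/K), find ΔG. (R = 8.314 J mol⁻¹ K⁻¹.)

(NH₄HS is a pure solid — omitted from Qp.)
Qp = P(NH₃)·P(H₂S) = (15.9)·(0.438) = 6.96
ΔG = RT ln(Qp/Kp) = (8.314 J mol⁻¹ K⁻¹)(350 K) × ln(6.96/24.0)
   = (2.910 kJ/mol)(-1.238) = -3.60 kJ/mol
ΔG < 0, so the forward reaction is spontaneous (proceeds forward).

ΔG = -3.60 kJ/mol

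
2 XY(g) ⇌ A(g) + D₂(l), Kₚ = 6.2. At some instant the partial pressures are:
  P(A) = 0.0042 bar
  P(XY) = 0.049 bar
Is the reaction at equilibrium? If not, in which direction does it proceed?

forward (toward products)

(D₂ is a pure liquid — omitted from Qₚ.)
Qₚ = P(A) / P(XY)² = (0.0042) / (0.049)² = 1.7
Qₚ = 1.7 < Kₚ = 6.2, so the forward reaction proceeds.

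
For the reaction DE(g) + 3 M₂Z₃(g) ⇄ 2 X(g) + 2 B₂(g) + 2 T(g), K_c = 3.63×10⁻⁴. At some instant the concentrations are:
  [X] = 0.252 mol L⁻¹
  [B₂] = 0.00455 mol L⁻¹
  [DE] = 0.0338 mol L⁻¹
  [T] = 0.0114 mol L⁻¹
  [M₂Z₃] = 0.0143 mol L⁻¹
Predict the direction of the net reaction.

toward reactants

Q_c = [X]²·[B₂]²·[T]² / ([DE]·[M₂Z₃]³) = (0.252)²·(0.00455)²·(0.0114)² / ((0.0338)·(0.0143)³) = 0.00173
Q_c = 0.00173 > K_c = 3.63×10⁻⁴, so the reverse reaction proceeds.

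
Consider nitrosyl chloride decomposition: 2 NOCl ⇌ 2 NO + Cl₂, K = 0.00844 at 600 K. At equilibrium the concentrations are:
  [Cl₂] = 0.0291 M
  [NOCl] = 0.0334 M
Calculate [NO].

[NO] = 0.0180 M

At equilibrium, K = [NO]²·[Cl₂] / [NOCl]² = 0.00844.
([NO])²·(0.0291) / (0.0334)² = 0.00844
[NO]² = 3.24×10⁻⁴ ⇒ [NO] = 0.0180 M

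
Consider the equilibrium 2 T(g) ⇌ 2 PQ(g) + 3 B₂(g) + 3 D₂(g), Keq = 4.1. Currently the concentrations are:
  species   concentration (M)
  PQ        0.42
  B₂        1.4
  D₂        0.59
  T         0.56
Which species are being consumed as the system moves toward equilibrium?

T (reactants)

Q = [PQ]²·[B₂]³·[D₂]³ / [T]² = (0.42)²·(1.4)³·(0.59)³ / (0.56)² = 0.32
Q = 0.32 < Keq = 4.1: net forward reaction.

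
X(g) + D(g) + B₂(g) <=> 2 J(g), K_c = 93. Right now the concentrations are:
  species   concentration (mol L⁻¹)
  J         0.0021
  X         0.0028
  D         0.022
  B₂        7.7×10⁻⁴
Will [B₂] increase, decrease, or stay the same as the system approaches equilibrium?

Q_c = [J]² / ([X]·[D]·[B₂]) = (0.0021)² / ((0.0028)·(0.022)·(7.7×10⁻⁴)) = 93
Q_c = 93 = K_c; the system is at equilibrium.

stay the same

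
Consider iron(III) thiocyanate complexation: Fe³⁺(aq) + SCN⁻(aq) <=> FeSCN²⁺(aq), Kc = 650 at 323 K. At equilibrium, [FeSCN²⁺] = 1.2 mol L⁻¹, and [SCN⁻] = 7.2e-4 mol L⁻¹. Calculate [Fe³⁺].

At equilibrium, Kc = [FeSCN²⁺] / ([Fe³⁺]·[SCN⁻]) = 650.
(1.2) / (([Fe³⁺])·(7.2e-4)) = 650
[Fe³⁺] = 2.56 = 2.6 mol L⁻¹

[Fe³⁺] = 2.6 mol L⁻¹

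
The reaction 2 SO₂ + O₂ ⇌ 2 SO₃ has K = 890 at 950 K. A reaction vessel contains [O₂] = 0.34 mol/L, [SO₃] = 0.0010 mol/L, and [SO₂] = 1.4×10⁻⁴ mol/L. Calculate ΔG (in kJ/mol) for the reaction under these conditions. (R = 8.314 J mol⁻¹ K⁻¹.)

Q = [SO₃]² / ([SO₂]²·[O₂]) = (0.0010)² / ((1.4×10⁻⁴)²·(0.34)) = 150
ΔG = RT ln(Q/K) = (8.314 J mol⁻¹ K⁻¹)(950 K) × ln(150/890)
   = (7.898 kJ/mol)(-1.781) = -14.1 kJ/mol
ΔG < 0, so the forward reaction is spontaneous (proceeds forward).

ΔG = -14.1 kJ/mol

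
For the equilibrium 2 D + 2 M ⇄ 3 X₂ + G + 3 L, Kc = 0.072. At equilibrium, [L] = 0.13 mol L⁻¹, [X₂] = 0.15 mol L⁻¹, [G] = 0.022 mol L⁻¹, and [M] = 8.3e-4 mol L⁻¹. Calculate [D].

[D] = 1.8 mol L⁻¹

At equilibrium, Kc = [X₂]³·[G]·[L]³ / ([D]²·[M]²) = 0.072.
(0.15)³·(0.022)·(0.13)³ / (([D])²·(8.3e-4)²) = 0.072
[D]² = 3.29 ⇒ [D] = 1.8 mol L⁻¹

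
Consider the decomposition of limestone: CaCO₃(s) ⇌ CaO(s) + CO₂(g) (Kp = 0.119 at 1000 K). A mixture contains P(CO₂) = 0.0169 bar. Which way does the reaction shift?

to the right

(CaCO₃, CaO are pure solids — omitted from Qp.)
Qp = P(CO₂) = 0.0169
Qp = 0.0169 < Kp = 0.119, so the forward reaction proceeds.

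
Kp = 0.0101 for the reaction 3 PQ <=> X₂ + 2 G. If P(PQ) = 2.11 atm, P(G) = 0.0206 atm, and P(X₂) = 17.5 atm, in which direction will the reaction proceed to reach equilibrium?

toward products

Qp = P(X₂)·P(G)² / P(PQ)³ = (17.5)·(0.0206)² / (2.11)³ = 7.91×10⁻⁴
Qp = 7.91×10⁻⁴ < Kp = 0.0101, so the forward reaction proceeds.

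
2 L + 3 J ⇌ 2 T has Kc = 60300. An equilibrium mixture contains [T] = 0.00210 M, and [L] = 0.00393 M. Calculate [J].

At equilibrium, Kc = [T]² / ([L]²·[J]³) = 60300.
(0.00210)² / ((0.00393)²·([J])³) = 60300
[J]³ = 4.74×10⁻⁶ ⇒ [J] = 0.0168 M

[J] = 0.0168 M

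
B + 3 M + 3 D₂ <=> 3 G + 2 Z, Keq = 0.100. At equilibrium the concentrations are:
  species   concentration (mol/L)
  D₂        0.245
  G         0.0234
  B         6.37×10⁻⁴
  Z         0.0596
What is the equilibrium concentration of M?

[M] = 0.365 mol/L

At equilibrium, Keq = [G]³·[Z]² / ([B]·[M]³·[D₂]³) = 0.100.
(0.0234)³·(0.0596)² / ((6.37×10⁻⁴)·([M])³·(0.245)³) = 0.100
[M]³ = 0.0486 ⇒ [M] = 0.365 mol/L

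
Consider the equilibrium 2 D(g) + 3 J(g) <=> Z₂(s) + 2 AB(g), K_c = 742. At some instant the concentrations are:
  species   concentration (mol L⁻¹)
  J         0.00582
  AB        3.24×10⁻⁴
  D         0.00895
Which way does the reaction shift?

(Z₂ is a pure solid — omitted from Q_c.)
Q_c = [AB]² / ([D]²·[J]³) = (3.24×10⁻⁴)² / ((0.00895)²·(0.00582)³) = 6650
Q_c = 6650 > K_c = 742, so the reverse reaction proceeds.

in the reverse direction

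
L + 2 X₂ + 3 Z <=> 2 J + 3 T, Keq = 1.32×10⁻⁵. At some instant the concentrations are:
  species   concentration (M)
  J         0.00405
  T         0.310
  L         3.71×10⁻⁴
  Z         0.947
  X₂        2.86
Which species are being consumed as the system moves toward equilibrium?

Q = [J]²·[T]³ / ([L]·[X₂]²·[Z]³) = (0.00405)²·(0.310)³ / ((3.71×10⁻⁴)·(2.86)²·(0.947)³) = 1.90×10⁻⁴
Q = 1.90×10⁻⁴ > Keq = 1.32×10⁻⁵: net reverse reaction.

J, T (products)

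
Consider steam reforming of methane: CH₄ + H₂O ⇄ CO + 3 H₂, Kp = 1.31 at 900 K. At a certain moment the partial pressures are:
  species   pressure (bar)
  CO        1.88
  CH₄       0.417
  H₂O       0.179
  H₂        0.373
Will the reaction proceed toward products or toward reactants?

Qp = P(CO)·P(H₂)³ / (P(CH₄)·P(H₂O)) = (1.88)·(0.373)³ / ((0.417)·(0.179)) = 1.31
Qp = 1.31 = Kp, so the system is already at equilibrium.

at equilibrium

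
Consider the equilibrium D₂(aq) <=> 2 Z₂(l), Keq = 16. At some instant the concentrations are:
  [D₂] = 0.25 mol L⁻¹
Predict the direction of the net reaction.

toward products

(Z₂ is a pure liquid — omitted from Q.)
Q = 1 / [D₂] = 1 / (0.25) = 4.0
Q = 4.0 < Keq = 16, so the forward reaction proceeds.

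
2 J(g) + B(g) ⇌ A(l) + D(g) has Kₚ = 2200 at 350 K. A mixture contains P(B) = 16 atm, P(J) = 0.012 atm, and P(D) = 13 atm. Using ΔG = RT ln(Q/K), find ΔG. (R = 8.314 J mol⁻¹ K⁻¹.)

ΔG = 2.74 kJ/mol

(A is a pure liquid — omitted from Qₚ.)
Qₚ = P(D) / (P(J)²·P(B)) = (13) / ((0.012)²·(16)) = 5640
ΔG = RT ln(Qₚ/Kₚ) = (8.314 J mol⁻¹ K⁻¹)(350 K) × ln(5640/2200)
   = (2.910 kJ/mol)(0.9414) = 2.74 kJ/mol
ΔG > 0, so the forward reaction is non-spontaneous (proceeds in reverse).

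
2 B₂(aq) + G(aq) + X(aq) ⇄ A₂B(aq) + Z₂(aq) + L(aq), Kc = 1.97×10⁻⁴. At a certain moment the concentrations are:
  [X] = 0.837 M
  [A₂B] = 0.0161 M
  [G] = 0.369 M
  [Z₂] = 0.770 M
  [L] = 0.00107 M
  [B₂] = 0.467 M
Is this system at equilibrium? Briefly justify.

Qc = [A₂B]·[Z₂]·[L] / ([B₂]²·[G]·[X]) = (0.0161)·(0.770)·(0.00107) / ((0.467)²·(0.369)·(0.837)) = 1.97×10⁻⁴
Qc = 1.97×10⁻⁴ = Kc; the system is at equilibrium.

yes, at equilibrium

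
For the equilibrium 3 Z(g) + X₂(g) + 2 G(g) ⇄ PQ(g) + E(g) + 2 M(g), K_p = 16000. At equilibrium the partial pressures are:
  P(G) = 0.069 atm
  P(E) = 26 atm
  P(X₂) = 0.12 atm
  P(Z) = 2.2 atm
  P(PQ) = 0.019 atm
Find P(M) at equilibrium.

P(M) = 14 atm

At equilibrium, K_p = P(PQ)·P(E)·P(M)² / (P(Z)³·P(X₂)·P(G)²) = 16000.
(0.019)·(26)·(P(M))² / ((2.2)³·(0.12)·(0.069)²) = 16000
P(M)² = 197 ⇒ P(M) = 14 atm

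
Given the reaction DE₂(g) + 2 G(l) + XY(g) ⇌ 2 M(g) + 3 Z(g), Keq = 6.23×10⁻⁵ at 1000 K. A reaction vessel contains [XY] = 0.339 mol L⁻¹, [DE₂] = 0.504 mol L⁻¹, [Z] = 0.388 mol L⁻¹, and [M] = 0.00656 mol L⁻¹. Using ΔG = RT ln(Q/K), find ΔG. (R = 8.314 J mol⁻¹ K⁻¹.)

ΔG = -12.0 kJ/mol

(G is a pure liquid — omitted from Q.)
Q = [M]²·[Z]³ / ([DE₂]·[XY]) = (0.00656)²·(0.388)³ / ((0.504)·(0.339)) = 1.47×10⁻⁵
ΔG = RT ln(Q/Keq) = (8.314 J mol⁻¹ K⁻¹)(1000 K) × ln(1.47×10⁻⁵/6.23×10⁻⁵)
   = (8.314 kJ/mol)(-1.444) = -12.0 kJ/mol
ΔG < 0, so the forward reaction is spontaneous (proceeds forward).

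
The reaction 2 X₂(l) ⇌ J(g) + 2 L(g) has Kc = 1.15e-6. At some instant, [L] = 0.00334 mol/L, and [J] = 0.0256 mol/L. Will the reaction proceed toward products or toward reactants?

in the forward direction

(X₂ is a pure liquid — omitted from Qc.)
Qc = [J]·[L]² = (0.0256)·(0.00334)² = 2.86e-7
Qc = 2.86e-7 < Kc = 1.15e-6, so the forward reaction proceeds.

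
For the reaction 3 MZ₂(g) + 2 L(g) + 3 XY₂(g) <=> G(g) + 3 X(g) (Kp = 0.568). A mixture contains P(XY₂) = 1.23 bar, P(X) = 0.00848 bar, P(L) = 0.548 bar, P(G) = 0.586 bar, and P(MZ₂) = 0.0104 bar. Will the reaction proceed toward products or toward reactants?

Qp = P(G)·P(X)³ / (P(MZ₂)³·P(L)²·P(XY₂)³) = (0.586)·(0.00848)³ / ((0.0104)³·(0.548)²·(1.23)³) = 0.568
Qp = 0.568 = Kp, so the system is already at equilibrium.

no net change (already at equilibrium)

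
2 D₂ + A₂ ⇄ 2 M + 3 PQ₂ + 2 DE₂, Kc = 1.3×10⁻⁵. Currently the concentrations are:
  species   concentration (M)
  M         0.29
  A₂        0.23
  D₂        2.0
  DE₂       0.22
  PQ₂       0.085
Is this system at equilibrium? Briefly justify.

Qc = [M]²·[PQ₂]³·[DE₂]² / ([D₂]²·[A₂]) = (0.29)²·(0.085)³·(0.22)² / ((2.0)²·(0.23)) = 2.7×10⁻⁶
Qc = 2.7×10⁻⁶ < Kc = 1.3×10⁻⁵: net forward reaction.

no; Q < K, reaction proceeds forward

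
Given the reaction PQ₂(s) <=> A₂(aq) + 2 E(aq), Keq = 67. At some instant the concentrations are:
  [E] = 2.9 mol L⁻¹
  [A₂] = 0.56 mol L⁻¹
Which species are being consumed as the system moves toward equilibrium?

PQ₂ (reactants)

(PQ₂ is a pure solid — omitted from Q.)
Q = [A₂]·[E]² = (0.56)·(2.9)² = 4.7
Q = 4.7 < Keq = 67: net forward reaction.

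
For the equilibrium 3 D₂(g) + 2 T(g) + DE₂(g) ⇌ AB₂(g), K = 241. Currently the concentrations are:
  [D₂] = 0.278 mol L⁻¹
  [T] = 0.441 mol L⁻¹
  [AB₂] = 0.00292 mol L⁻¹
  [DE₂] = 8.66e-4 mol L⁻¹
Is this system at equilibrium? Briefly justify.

Q = [AB₂] / ([D₂]³·[T]²·[DE₂]) = (0.00292) / ((0.278)³·(0.441)²·(8.66e-4)) = 807
Q = 807 > K = 241: net reverse reaction.

no; Q > K, reaction proceeds in reverse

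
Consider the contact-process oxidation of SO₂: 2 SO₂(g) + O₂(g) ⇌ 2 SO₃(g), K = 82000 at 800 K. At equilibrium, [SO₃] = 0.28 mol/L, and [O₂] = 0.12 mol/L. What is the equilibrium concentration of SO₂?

At equilibrium, K = [SO₃]² / ([SO₂]²·[O₂]) = 82000.
(0.28)² / (([SO₂])²·(0.12)) = 82000
[SO₂]² = 7.97e-6 ⇒ [SO₂] = 0.0028 mol/L

[SO₂] = 0.0028 mol/L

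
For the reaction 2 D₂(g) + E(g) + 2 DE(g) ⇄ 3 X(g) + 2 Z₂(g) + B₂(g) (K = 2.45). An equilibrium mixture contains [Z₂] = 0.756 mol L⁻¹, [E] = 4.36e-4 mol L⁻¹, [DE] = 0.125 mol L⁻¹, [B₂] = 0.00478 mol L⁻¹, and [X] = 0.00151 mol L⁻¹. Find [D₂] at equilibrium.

[D₂] = 7.51e-4 mol L⁻¹

At equilibrium, K = [X]³·[Z₂]²·[B₂] / ([D₂]²·[E]·[DE]²) = 2.45.
(0.00151)³·(0.756)²·(0.00478) / (([D₂])²·(4.36e-4)·(0.125)²) = 2.45
[D₂]² = 5.64e-7 ⇒ [D₂] = 7.51e-4 mol L⁻¹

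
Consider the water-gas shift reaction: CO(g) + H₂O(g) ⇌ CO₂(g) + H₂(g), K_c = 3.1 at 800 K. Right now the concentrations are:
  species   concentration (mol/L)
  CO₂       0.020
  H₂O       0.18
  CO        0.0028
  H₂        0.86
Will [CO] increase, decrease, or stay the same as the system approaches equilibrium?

increase

Q_c = [CO₂]·[H₂] / ([CO]·[H₂O]) = (0.020)·(0.86) / ((0.0028)·(0.18)) = 34
Q_c = 34 > K_c = 3.1: net reverse reaction.
CO is a reactant, so it increases.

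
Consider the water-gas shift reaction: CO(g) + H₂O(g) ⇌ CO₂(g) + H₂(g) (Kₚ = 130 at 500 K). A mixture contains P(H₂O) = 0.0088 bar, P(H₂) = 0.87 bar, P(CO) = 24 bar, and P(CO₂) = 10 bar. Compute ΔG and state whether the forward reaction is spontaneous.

ΔG = -4.78 kJ/mol; the forward reaction is spontaneous

Qₚ = P(CO₂)·P(H₂) / (P(CO)·P(H₂O)) = (10)·(0.87) / ((24)·(0.0088)) = 41.2
ΔG = RT ln(Qₚ/Kₚ) = (8.314 J mol⁻¹ K⁻¹)(500 K) × ln(41.2/130)
   = (4.157 kJ/mol)(-1.149) = -4.78 kJ/mol
ΔG < 0, so the forward reaction is spontaneous (proceeds forward).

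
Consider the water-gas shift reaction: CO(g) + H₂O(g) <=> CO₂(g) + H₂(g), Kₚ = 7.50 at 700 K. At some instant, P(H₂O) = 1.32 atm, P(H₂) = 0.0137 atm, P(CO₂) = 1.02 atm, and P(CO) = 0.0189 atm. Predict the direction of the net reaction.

Qₚ = P(CO₂)·P(H₂) / (P(CO)·P(H₂O)) = (1.02)·(0.0137) / ((0.0189)·(1.32)) = 0.560
Qₚ = 0.560 < Kₚ = 7.50, so the forward reaction proceeds.

toward products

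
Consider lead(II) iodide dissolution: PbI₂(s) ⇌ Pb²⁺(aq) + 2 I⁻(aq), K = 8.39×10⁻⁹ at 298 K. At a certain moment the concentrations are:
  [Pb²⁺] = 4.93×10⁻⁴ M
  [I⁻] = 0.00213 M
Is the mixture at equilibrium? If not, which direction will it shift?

no; Q < K, reaction proceeds forward

(PbI₂ is a pure solid — omitted from Q.)
Q = [Pb²⁺]·[I⁻]² = (4.93×10⁻⁴)·(0.00213)² = 2.24×10⁻⁹
Q = 2.24×10⁻⁹ < K = 8.39×10⁻⁹: net forward reaction.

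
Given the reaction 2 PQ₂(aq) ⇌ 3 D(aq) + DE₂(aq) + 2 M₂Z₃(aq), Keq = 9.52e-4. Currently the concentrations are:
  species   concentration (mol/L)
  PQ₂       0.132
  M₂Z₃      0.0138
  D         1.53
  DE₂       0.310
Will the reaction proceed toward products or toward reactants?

Q = [D]³·[DE₂]·[M₂Z₃]² / [PQ₂]² = (1.53)³·(0.310)·(0.0138)² / (0.132)² = 0.0121
Q = 0.0121 > Keq = 9.52e-4, so the reverse reaction proceeds.

in the reverse direction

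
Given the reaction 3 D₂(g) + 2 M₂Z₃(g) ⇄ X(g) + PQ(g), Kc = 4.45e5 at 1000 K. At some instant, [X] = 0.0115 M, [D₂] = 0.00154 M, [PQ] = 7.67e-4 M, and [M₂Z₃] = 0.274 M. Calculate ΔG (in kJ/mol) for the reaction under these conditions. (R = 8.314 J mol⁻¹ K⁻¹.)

Qc = [X]·[PQ] / ([D₂]³·[M₂Z₃]²) = (0.0115)·(7.67e-4) / ((0.00154)³·(0.274)²) = 32200
ΔG = RT ln(Qc/Kc) = (8.314 J mol⁻¹ K⁻¹)(1000 K) × ln(32200/4.45e5)
   = (8.314 kJ/mol)(-2.626) = -21.8 kJ/mol
ΔG < 0, so the forward reaction is spontaneous (proceeds forward).

ΔG = -21.8 kJ/mol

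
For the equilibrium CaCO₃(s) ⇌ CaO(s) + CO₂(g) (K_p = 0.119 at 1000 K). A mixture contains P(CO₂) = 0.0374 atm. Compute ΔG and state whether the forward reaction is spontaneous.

(CaCO₃, CaO are pure solids — omitted from Q_p.)
Q_p = P(CO₂) = 0.0374
ΔG = RT ln(Q_p/K_p) = (8.314 J mol⁻¹ K⁻¹)(1000 K) × ln(0.0374/0.119)
   = (8.314 kJ/mol)(-1.157) = -9.62 kJ/mol
ΔG < 0, so the forward reaction is spontaneous (proceeds forward).

ΔG = -9.62 kJ/mol; the forward reaction is spontaneous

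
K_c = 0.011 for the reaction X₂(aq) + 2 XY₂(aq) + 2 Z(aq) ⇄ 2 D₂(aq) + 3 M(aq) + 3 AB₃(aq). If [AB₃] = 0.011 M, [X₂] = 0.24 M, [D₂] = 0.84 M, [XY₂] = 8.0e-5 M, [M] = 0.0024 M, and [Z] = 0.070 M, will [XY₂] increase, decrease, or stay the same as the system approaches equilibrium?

Q_c = [D₂]²·[M]³·[AB₃]³ / ([X₂]·[XY₂]²·[Z]²) = (0.84)²·(0.0024)³·(0.011)³ / ((0.24)·(8.0e-5)²·(0.070)²) = 0.0017
Q_c = 0.0017 < K_c = 0.011: net forward reaction.
XY₂ is a reactant, so it decreases.

decrease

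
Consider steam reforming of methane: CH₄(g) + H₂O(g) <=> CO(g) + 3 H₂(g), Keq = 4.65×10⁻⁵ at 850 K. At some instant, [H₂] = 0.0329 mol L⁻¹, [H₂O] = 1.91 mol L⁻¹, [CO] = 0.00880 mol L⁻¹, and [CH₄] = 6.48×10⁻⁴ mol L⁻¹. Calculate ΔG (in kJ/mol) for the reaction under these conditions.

ΔG = 12.0 kJ/mol

Q = [CO]·[H₂]³ / ([CH₄]·[H₂O]) = (0.00880)·(0.0329)³ / ((6.48×10⁻⁴)·(1.91)) = 2.53×10⁻⁴
ΔG = RT ln(Q/Keq) = (8.314 J mol⁻¹ K⁻¹)(850 K) × ln(2.53×10⁻⁴/4.65×10⁻⁵)
   = (7.067 kJ/mol)(1.694) = 12.0 kJ/mol
ΔG > 0, so the forward reaction is non-spontaneous (proceeds in reverse).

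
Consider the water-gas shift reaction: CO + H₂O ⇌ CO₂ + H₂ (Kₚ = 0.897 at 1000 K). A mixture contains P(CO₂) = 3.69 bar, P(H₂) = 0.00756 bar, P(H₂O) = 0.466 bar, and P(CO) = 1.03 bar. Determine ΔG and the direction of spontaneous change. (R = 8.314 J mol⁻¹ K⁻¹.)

ΔG = -22.8 kJ/mol; the forward reaction is spontaneous

Qₚ = P(CO₂)·P(H₂) / (P(CO)·P(H₂O)) = (3.69)·(0.00756) / ((1.03)·(0.466)) = 0.0581
ΔG = RT ln(Qₚ/Kₚ) = (8.314 J mol⁻¹ K⁻¹)(1000 K) × ln(0.0581/0.897)
   = (8.314 kJ/mol)(-2.737) = -22.8 kJ/mol
ΔG < 0, so the forward reaction is spontaneous (proceeds forward).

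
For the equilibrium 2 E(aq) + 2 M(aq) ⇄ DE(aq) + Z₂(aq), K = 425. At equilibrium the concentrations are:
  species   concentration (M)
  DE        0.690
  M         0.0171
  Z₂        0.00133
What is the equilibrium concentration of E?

At equilibrium, K = [DE]·[Z₂] / ([E]²·[M]²) = 425.
(0.690)·(0.00133) / (([E])²·(0.0171)²) = 425
[E]² = 0.00738 ⇒ [E] = 0.0859 M

[E] = 0.0859 M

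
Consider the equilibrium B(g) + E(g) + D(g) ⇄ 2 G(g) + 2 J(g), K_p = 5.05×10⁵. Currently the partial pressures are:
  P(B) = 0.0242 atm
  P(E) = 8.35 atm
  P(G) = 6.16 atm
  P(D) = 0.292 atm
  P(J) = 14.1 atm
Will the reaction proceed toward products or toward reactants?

Q_p = P(G)²·P(J)² / (P(B)·P(E)·P(D)) = (6.16)²·(14.1)² / ((0.0242)·(8.35)·(0.292)) = 1.28×10⁵
Q_p = 1.28×10⁵ < K_p = 5.05×10⁵, so the forward reaction proceeds.

in the forward direction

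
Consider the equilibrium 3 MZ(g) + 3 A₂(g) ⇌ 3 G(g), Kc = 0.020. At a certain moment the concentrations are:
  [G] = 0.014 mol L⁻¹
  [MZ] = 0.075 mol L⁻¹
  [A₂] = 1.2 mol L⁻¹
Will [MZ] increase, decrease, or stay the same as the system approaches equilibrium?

Qc = [G]³ / ([MZ]³·[A₂]³) = (0.014)³ / ((0.075)³·(1.2)³) = 0.0038
Qc = 0.0038 < Kc = 0.020: net forward reaction.
MZ is a reactant, so it decreases.

decrease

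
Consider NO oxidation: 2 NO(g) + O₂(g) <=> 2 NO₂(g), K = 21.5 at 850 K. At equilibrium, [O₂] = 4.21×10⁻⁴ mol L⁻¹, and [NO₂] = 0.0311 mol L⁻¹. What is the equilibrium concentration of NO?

[NO] = 0.327 mol L⁻¹

At equilibrium, K = [NO₂]² / ([NO]²·[O₂]) = 21.5.
(0.0311)² / (([NO])²·(4.21×10⁻⁴)) = 21.5
[NO]² = 0.107 ⇒ [NO] = 0.327 mol L⁻¹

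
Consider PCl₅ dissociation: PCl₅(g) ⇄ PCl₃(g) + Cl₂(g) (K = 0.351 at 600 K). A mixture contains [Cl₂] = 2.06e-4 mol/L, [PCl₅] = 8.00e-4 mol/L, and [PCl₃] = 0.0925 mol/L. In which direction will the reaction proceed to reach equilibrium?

Q = [PCl₃]·[Cl₂] / [PCl₅] = (0.0925)·(2.06e-4) / (8.00e-4) = 0.0238
Q = 0.0238 < K = 0.351, so the forward reaction proceeds.

to the right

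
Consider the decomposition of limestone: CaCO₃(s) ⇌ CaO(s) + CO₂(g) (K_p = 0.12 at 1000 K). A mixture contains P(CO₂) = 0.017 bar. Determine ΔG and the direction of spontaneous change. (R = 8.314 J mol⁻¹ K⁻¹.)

(CaCO₃, CaO are pure solids — omitted from Q_p.)
Q_p = P(CO₂) = 0.0170
ΔG = RT ln(Q_p/K_p) = (8.314 J mol⁻¹ K⁻¹)(1000 K) × ln(0.0170/0.12)
   = (8.314 kJ/mol)(-1.954) = -16.2 kJ/mol
ΔG < 0, so the forward reaction is spontaneous (proceeds forward).

ΔG = -16.2 kJ/mol; the forward reaction is spontaneous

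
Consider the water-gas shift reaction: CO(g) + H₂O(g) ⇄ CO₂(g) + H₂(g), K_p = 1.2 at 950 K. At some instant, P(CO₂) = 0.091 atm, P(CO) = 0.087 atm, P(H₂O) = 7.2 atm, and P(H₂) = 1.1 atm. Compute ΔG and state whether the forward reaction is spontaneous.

Q_p = P(CO₂)·P(H₂) / (P(CO)·P(H₂O)) = (0.091)·(1.1) / ((0.087)·(7.2)) = 0.160
ΔG = RT ln(Q_p/K_p) = (8.314 J mol⁻¹ K⁻¹)(950 K) × ln(0.160/1.2)
   = (7.898 kJ/mol)(-2.015) = -15.9 kJ/mol
ΔG < 0, so the forward reaction is spontaneous (proceeds forward).

ΔG = -15.9 kJ/mol; the forward reaction is spontaneous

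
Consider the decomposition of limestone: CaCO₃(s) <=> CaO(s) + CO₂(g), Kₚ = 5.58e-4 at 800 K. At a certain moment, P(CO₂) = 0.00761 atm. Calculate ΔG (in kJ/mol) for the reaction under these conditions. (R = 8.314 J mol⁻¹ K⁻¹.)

ΔG = 17.4 kJ/mol

(CaCO₃, CaO are pure solids — omitted from Qₚ.)
Qₚ = P(CO₂) = 0.00761
ΔG = RT ln(Qₚ/Kₚ) = (8.314 J mol⁻¹ K⁻¹)(800 K) × ln(0.00761/5.58e-4)
   = (6.651 kJ/mol)(2.613) = 17.4 kJ/mol
ΔG > 0, so the forward reaction is non-spontaneous (proceeds in reverse).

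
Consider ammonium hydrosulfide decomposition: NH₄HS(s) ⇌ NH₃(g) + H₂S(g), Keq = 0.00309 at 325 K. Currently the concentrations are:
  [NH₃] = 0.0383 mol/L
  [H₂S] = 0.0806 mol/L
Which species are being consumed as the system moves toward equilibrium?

(NH₄HS is a pure solid — omitted from Q.)
Q = [NH₃]·[H₂S] = (0.0383)·(0.0806) = 0.00309
Q = 0.00309 = Keq; the system is at equilibrium.

none (at equilibrium)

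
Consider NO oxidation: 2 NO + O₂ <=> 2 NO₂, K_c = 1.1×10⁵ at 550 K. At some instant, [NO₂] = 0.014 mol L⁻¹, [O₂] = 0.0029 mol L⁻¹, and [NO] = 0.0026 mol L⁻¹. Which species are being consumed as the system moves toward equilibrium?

Q_c = [NO₂]² / ([NO]²·[O₂]) = (0.014)² / ((0.0026)²·(0.0029)) = 10000
Q_c = 10000 < K_c = 1.1×10⁵: net forward reaction.

NO, O₂ (reactants)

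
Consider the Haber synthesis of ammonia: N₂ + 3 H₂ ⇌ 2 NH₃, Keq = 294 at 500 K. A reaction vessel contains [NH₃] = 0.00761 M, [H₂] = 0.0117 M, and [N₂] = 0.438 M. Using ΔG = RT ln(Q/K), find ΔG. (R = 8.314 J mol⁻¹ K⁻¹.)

Q = [NH₃]² / ([N₂]·[H₂]³) = (0.00761)² / ((0.438)·(0.0117)³) = 82.6
ΔG = RT ln(Q/Keq) = (8.314 J mol⁻¹ K⁻¹)(500 K) × ln(82.6/294)
   = (4.157 kJ/mol)(-1.270) = -5.28 kJ/mol
ΔG < 0, so the forward reaction is spontaneous (proceeds forward).

ΔG = -5.28 kJ/mol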